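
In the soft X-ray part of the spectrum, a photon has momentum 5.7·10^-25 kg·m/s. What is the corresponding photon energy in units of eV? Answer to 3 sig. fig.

For a photon E = pc, so E = 1.709·10^-16 J.
Converting to eV: E = 1067 eV ≈ 1070 eV.

1070 eV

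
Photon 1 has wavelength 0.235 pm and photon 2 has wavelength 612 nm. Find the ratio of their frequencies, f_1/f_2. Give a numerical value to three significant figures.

2.60e6

f_1 = 1.276e21 Hz (from wavelength = 0.235 pm, via f = c/λ).
f_2 = 4.899e14 Hz (from wavelength = 612 nm, via f = c/λ).
Ratio = 1.276e21 / 4.899e14 = 2.60e6.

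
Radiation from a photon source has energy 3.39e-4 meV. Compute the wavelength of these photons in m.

3.66 m

Use h = 6.62607015e-34 J·s, c = 2.99792458e8 m/s, 1 eV = 1.602176634e-19 J.
First convert: E = 3.39e-4 meV = 5.4314e-26 J.
Since λ = hc/E for a photon, λ = 3.657 m.
So λ ≈ 3.66 m.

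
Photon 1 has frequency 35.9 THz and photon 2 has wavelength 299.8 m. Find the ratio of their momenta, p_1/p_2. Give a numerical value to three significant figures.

3.59e7

p_1 = 7.935e-29 kg·m/s (from frequency = 35.9 THz, via p = hf/c).
p_2 = 2.210e-36 kg·m/s (from wavelength = 299.8 m, via p = h/λ).
Ratio = 7.935e-29 / 2.210e-36 = 3.59e7.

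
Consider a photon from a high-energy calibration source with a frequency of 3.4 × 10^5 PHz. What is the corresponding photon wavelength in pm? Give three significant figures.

In SI units: f = 3.4 × 10^5 PHz = 3.4 × 10^20 Hz.
Apply λ = c/f: λ = 8.817 × 10^-13 m.
Converting to pm: λ = 0.8817 pm ≈ 0.882 pm.

0.882 pm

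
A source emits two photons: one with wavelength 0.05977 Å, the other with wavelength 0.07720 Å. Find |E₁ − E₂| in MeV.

0.0468 MeV

Using E = hc/λ: E₁ = 3.3235 × 10^-14 J, E₂ = 2.5731 × 10^-14 J.
|ΔE| = |3.3235 × 10^-14 − 2.5731 × 10^-14| = 7.50 × 10^-15 J = 0.0468 MeV.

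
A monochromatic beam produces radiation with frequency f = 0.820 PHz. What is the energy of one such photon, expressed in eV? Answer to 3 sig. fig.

3.39 eV

First convert: f = 0.820 PHz = 8.20 × 10^14 Hz.
Since E = hf for a photon, E = 5.433 × 10^-19 J.
Converting to eV: E = 3.391 eV ≈ 3.39 eV.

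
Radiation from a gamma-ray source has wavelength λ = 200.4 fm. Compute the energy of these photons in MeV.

First convert: λ = 200.4 fm = 2.004 × 10^-13 m.
Since E = hc/λ for a photon, E = 9.912 × 10^-13 J.
Converting to MeV: E = 6.187 MeV ≈ 6.19 MeV.

6.19 MeV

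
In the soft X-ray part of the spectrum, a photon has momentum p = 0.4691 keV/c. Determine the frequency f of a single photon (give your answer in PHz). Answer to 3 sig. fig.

113 PHz

Convert to SI: p = 0.4691 keV/c = 2.5070 × 10^-25 kg·m/s.
Apply f = pc/h: f = 1.134 × 10^17 Hz.
Converting to PHz: f = 113.4 PHz ≈ 113 PHz.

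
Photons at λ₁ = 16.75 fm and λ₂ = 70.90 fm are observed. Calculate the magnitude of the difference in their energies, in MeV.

Using E = hc/λ: E₁ = 1.1859 × 10^-11 J, E₂ = 2.8018 × 10^-12 J.
|ΔE| = |1.1859 × 10^-11 − 2.8018 × 10^-12| = 9.06 × 10^-12 J = 56.5 MeV.

56.5 MeV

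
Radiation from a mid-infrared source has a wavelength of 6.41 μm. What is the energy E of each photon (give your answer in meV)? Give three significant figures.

193 meV

First convert: λ = 6.41 μm = 6.41·10^-6 m.
The photon relation is E = hc/λ, giving E = 3.099·10^-20 J.
Converting to meV: E = 193.4 meV ≈ 193 meV.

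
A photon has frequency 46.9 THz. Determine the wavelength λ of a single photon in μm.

6.39 μm

In SI units: f = 46.9 THz = 4.69·10^13 Hz.
Apply λ = c/f: λ = 6.392·10^-6 m.
Converting to μm: λ = 6.392 μm ≈ 6.39 μm.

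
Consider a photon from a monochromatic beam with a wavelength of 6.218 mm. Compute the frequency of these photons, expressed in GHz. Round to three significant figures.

Convert to SI: λ = 6.218 mm = 0.006218 m.
For a photon f = c/λ, so f = 4.821 × 10^10 Hz.
Converting to GHz: f = 48.21 GHz ≈ 48.2 GHz.

48.2 GHz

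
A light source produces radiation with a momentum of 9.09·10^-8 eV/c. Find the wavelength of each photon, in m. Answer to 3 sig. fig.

Use h = 6.62607015·10^-34 J·s, c = 2.99792458·10^8 m/s, 1 eV = 1.602176634·10^-19 J.
In SI units: p = 9.09·10^-8 eV/c = 4.8580·10^-35 kg·m/s.
Apply λ = h/p: λ = 13.64 m.
So λ ≈ 13.6 m.

13.6 m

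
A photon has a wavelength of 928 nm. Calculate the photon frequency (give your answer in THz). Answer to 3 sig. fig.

323 THz

Convert to SI: λ = 928 nm = 9.28e-7 m.
Since f = c/λ for a photon, f = 3.231e14 Hz.
Converting to THz: f = 323.1 THz ≈ 323 THz.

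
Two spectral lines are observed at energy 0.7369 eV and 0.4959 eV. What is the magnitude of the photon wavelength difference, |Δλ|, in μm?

Using λ = hc/E: λ₁ = 1.6825 × 10^-6 m, λ₂ = 2.5002 × 10^-6 m.
|Δλ| = |1.6825 × 10^-6 − 2.5002 × 10^-6| = 8.18 × 10^-7 m = 0.818 μm.

0.818 μm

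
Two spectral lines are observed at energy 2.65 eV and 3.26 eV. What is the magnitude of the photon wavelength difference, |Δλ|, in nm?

87.5 nm

Using λ = hc/E: λ₁ = 4.679 × 10^-7 m, λ₂ = 3.803 × 10^-7 m.
|Δλ| = |4.679 × 10^-7 − 3.803 × 10^-7| = 8.75 × 10^-8 m = 87.5 nm.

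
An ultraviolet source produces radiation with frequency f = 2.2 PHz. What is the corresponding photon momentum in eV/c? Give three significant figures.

9.10 eV/c

In SI units: f = 2.2 PHz = 2.2 × 10^15 Hz.
For a photon p = hf/c, so p = 4.862 × 10^-27 kg·m/s.
Converting to eV/c: p = 9.098 eV/c ≈ 9.10 eV/c.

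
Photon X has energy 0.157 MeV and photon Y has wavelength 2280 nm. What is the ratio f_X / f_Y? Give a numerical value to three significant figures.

f_X = 3.796 × 10^19 Hz (from energy = 0.157 MeV, via f = E/h).
f_Y = 1.315 × 10^14 Hz (from wavelength = 2280 nm, via f = c/λ).
Ratio = 3.796 × 10^19 / 1.315 × 10^14 = 2.89 × 10^5.

2.89 × 10^5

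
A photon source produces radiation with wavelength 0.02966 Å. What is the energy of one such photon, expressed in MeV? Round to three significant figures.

0.418 MeV

Take h = 6.62607015e-34 J·s, c = 2.99792458e8 m/s, 1 eV = 1.602176634e-19 J.
In SI units: λ = 0.02966 Å = 2.966e-12 m.
Apply E = hc/λ: E = 6.697e-14 J.
Converting to MeV: E = 0.4180 MeV ≈ 0.418 MeV.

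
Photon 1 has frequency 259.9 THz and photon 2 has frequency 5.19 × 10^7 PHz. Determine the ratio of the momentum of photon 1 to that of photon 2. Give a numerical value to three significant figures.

5.01 × 10^-9

p_1 = 5.744 × 10^-28 kg·m/s (from frequency = 259.9 THz, via p = hf/c).
p_2 = 1.147 × 10^-19 kg·m/s (from frequency = 5.19 × 10^7 PHz, via p = hf/c).
Ratio = 5.744 × 10^-28 / 1.147 × 10^-19 = 5.01 × 10^-9.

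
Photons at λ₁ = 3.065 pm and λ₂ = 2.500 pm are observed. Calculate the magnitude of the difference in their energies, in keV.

91.4 keV

Using E = hc/λ: E₁ = 6.4811 × 10^-14 J, E₂ = 7.9458 × 10^-14 J.
|ΔE| = |6.4811 × 10^-14 − 7.9458 × 10^-14| = 1.46 × 10^-14 J = 91.4 keV.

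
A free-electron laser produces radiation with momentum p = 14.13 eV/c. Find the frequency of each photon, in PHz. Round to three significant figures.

(h = 6.62607015 × 10^-34 J·s, c = 2.99792458 × 10^8 m/s, 1 eV = 1.602176634 × 10^-19 J.)
In SI units: p = 14.13 eV/c = 7.5515 × 10^-27 kg·m/s.
Since f = pc/h for a photon, f = 3.417 × 10^15 Hz.
Converting to PHz: f = 3.417 PHz ≈ 3.42 PHz.

3.42 PHz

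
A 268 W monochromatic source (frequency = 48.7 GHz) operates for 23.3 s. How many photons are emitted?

Total energy: E_total = P·t = 268 × 23.3 = 6244 J.
Per-photon energy: E = 3.227 × 10^-23 J.
N = E_total / E_photon = 1.94 × 10^26.

1.94 × 10^26 photons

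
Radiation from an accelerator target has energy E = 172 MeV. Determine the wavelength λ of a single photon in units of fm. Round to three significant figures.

7.21 fm

Convert to SI: E = 172 MeV = 2.7557 × 10^-11 J.
For a photon λ = hc/E, so λ = 7.208 × 10^-15 m.
Converting to fm: λ = 7.208 fm ≈ 7.21 fm.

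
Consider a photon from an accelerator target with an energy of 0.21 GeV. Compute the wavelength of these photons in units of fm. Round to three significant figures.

5.90 fm

Convert to SI: E = 0.21 GeV = 3.3646e-11 J.
The photon relation is λ = hc/E, giving λ = 5.904e-15 m.
Converting to fm: λ = 5.904 fm ≈ 5.90 fm.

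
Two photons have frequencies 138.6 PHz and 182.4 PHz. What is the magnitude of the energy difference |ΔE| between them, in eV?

Using E = hf: E₁ = 9.1837 × 10^-17 J, E₂ = 1.2086 × 10^-16 J.
|ΔE| = |9.1837 × 10^-17 − 1.2086 × 10^-16| = 2.90 × 10^-17 J = 181 eV.

181 eV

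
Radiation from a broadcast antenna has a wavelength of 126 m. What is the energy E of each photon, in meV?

9.84·10^-6 meV

Take h = 6.62607015·10^-34 J·s, c = 2.99792458·10^8 m/s, 1 eV = 1.602176634·10^-19 J.
The photon relation is E = hc/λ, giving E = 1.577·10^-27 J.
Converting to meV: E = 9.840·10^-6 meV ≈ 9.84·10^-6 meV.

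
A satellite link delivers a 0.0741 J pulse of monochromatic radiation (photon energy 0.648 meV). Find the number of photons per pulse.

Per-photon energy: E = 1.038·10^-22 J (from energy = 0.648 meV).
N = E_total / E_photon = 0.0741 J / 1.038·10^-22 J = 7.14·10^20.

7.14·10^20 photons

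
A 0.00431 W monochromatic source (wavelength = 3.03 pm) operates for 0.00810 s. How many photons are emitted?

5.33e8 photons

Total energy: E_total = P·t = 0.00431 × 0.00810 = 3.491e-5 J.
Per-photon energy: E = 6.556e-14 J.
N = E_total / E_photon = 5.33e8.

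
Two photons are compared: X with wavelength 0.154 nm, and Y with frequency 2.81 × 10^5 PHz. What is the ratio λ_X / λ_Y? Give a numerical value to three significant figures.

144

λ_X = 1.540 × 10^-10 m (from wavelength = 0.154 nm, via λ given directly).
λ_Y = 1.067 × 10^-12 m (from frequency = 2.81 × 10^5 PHz, via λ = c/f).
Ratio = 1.540 × 10^-10 / 1.067 × 10^-12 = 144.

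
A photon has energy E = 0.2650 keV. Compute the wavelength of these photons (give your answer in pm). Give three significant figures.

4680 pm

Convert to SI: E = 0.2650 keV = 4.2458 × 10^-17 J.
Since λ = hc/E for a photon, λ = 4.679 × 10^-9 m.
Converting to pm: λ = 4679 pm ≈ 4680 pm.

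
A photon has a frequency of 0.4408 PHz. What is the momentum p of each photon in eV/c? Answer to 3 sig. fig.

Take h = 6.62607015e-34 J·s, c = 2.99792458e8 m/s, 1 eV = 1.602176634e-19 J.
First convert: f = 0.4408 PHz = 4.408e14 Hz.
Apply p = hf/c: p = 9.743e-28 kg·m/s.
Converting to eV/c: p = 1.823 eV/c ≈ 1.82 eV/c.

1.82 eV/c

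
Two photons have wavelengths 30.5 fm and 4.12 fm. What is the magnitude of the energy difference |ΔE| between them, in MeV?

Using E = hc/λ: E₁ = 6.513e-12 J, E₂ = 4.821e-11 J.
|ΔE| = |6.513e-12 − 4.821e-11| = 4.17e-11 J = 260 MeV.

260 MeV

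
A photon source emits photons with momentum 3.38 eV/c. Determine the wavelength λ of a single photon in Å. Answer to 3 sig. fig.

3670 Å

Take h = 6.62607015·10^-34 J·s, c = 2.99792458·10^8 m/s, 1 eV = 1.602176634·10^-19 J.
Convert to SI: p = 3.38 eV/c = 1.8064·10^-27 kg·m/s.
Since λ = h/p for a photon, λ = 3.668·10^-7 m.
Converting to Å: λ = 3668 Å ≈ 3670 Å.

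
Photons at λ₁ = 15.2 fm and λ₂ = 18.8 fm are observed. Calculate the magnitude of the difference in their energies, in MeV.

15.6 MeV

Using E = hc/λ: E₁ = 1.307 × 10^-11 J, E₂ = 1.057 × 10^-11 J.
|ΔE| = |1.307 × 10^-11 − 1.057 × 10^-11| = 2.50 × 10^-12 J = 15.6 MeV.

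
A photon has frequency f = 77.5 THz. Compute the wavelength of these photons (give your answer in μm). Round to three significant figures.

In SI units: f = 77.5 THz = 7.75 × 10^13 Hz.
For a photon λ = c/f, so λ = 3.868 × 10^-6 m.
Converting to μm: λ = 3.868 μm ≈ 3.87 μm.

3.87 μm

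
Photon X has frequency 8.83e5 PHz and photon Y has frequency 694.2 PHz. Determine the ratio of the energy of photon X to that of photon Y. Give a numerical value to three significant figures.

1270

E_X = 5.851e-13 J (from frequency = 8.83e5 PHz, via E = hf).
E_Y = 4.600e-16 J (from frequency = 694.2 PHz, via E = hf).
Ratio = 5.851e-13 / 4.600e-16 = 1270.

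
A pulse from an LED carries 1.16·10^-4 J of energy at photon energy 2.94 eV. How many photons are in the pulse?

2.46·10^14 photons

Per-photon energy: E = 4.710·10^-19 J (from energy = 2.94 eV).
N = E_total / E_photon = 1.16·10^-4 J / 4.710·10^-19 J = 2.46·10^14.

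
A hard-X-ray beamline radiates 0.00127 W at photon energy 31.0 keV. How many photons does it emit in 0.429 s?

1.10e11 photons

Total energy: E_total = P·t = 0.00127 × 0.429 = 5.448e-4 J.
Per-photon energy: E = 4.967e-15 J.
N = E_total / E_photon = 1.10e11.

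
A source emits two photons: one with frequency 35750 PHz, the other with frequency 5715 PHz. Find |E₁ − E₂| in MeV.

Using E = hf: E₁ = 2.3688e-14 J, E₂ = 3.7868e-15 J.
|ΔE| = |2.3688e-14 − 3.7868e-15| = 1.99e-14 J = 0.124 MeV.

0.124 MeV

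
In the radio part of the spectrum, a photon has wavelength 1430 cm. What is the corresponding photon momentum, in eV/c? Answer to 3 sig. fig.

In SI units: λ = 1430 cm = 14.3 m.
For a photon p = h/λ, so p = 4.634 × 10^-35 kg·m/s.
Converting to eV/c: p = 8.670 × 10^-8 eV/c ≈ 8.67 × 10^-8 eV/c.

8.67 × 10^-8 eV/c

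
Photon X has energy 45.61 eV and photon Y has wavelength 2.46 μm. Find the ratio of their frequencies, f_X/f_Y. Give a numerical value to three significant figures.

f_X = 1.103 × 10^16 Hz (from energy = 45.61 eV, via f = E/h).
f_Y = 1.219 × 10^14 Hz (from wavelength = 2.46 μm, via f = c/λ).
Ratio = 1.103 × 10^16 / 1.219 × 10^14 = 90.5.

90.5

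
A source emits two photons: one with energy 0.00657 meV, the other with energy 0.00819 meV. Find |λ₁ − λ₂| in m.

0.0373 m

Using λ = hc/E: λ₁ = 0.1887 m, λ₂ = 0.1514 m.
|Δλ| = |0.1887 − 0.1514| = 0.0373 m.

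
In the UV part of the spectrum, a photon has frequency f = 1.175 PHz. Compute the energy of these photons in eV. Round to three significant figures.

In SI units: f = 1.175 PHz = 1.175e15 Hz.
Apply E = hf: E = 7.786e-19 J.
Converting to eV: E = 4.859 eV ≈ 4.86 eV.

4.86 eV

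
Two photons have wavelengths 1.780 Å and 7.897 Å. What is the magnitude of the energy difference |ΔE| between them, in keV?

Using E = hc/λ: E₁ = 1.1160 × 10^-15 J, E₂ = 2.5154 × 10^-16 J.
|ΔE| = |1.1160 × 10^-15 − 2.5154 × 10^-16| = 8.64 × 10^-16 J = 5.40 keV.

5.40 keV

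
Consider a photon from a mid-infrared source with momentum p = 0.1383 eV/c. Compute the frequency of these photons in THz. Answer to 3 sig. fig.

Convert to SI: p = 0.1383 eV/c = 7.3911e-29 kg·m/s.
Since f = pc/h for a photon, f = 3.344e13 Hz.
Converting to THz: f = 33.44 THz ≈ 33.4 THz.

33.4 THz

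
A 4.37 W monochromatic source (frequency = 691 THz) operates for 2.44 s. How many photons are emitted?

Total energy: E_total = P·t = 4.37 × 2.44 = 10.66 J.
Per-photon energy: E = 4.579 × 10^-19 J.
N = E_total / E_photon = 2.33 × 10^19.

2.33 × 10^19 photons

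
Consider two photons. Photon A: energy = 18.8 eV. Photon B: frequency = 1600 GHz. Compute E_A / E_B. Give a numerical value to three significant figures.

E_A = 3.012e-18 J (from energy = 18.8 eV, via E given directly).
E_B = 1.060e-21 J (from frequency = 1600 GHz, via E = hf).
Ratio = 3.012e-18 / 1.060e-21 = 2840.

2840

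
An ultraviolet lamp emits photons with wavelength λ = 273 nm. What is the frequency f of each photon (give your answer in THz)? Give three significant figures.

1100 THz

In SI units: λ = 273 nm = 2.73·10^-7 m.
For a photon f = c/λ, so f = 1.098·10^15 Hz.
Converting to THz: f = 1098 THz ≈ 1100 THz.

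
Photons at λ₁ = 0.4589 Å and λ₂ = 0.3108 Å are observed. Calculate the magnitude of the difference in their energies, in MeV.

0.0129 MeV

Using E = hc/λ: E₁ = 4.3287·10^-15 J, E₂ = 6.3914·10^-15 J.
|ΔE| = |4.3287·10^-15 − 6.3914·10^-15| = 2.06·10^-15 J = 0.0129 MeV.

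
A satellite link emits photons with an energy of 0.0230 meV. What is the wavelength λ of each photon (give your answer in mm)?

53.9 mm

(h = 6.62607015e-34 J·s, c = 2.99792458e8 m/s, 1 eV = 1.602176634e-19 J.)
Convert to SI: E = 0.0230 meV = 3.6850e-24 J.
For a photon λ = hc/E, so λ = 0.05391 m.
Converting to mm: λ = 53.91 mm ≈ 53.9 mm.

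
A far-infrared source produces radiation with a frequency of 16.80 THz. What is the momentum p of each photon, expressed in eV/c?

0.0695 eV/c

First convert: f = 16.80 THz = 1.680e13 Hz.
The photon relation is p = hf/c, giving p = 3.713e-29 kg·m/s.
Converting to eV/c: p = 0.06948 eV/c ≈ 0.0695 eV/c.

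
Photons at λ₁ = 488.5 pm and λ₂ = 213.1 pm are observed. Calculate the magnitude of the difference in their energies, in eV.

Using E = hc/λ: E₁ = 4.0664 × 10^-16 J, E₂ = 9.3217 × 10^-16 J.
|ΔE| = |4.0664 × 10^-16 − 9.3217 × 10^-16| = 5.26 × 10^-16 J = 3280 eV.

3280 eV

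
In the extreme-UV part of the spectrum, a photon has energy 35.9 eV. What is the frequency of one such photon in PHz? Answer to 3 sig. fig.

(h = 6.62607015 × 10^-34 J·s, 1 eV = 1.602176634 × 10^-19 J.)
Convert to SI: E = 35.9 eV = 5.7518 × 10^-18 J.
Since f = E/h for a photon, f = 8.681 × 10^15 Hz.
Converting to PHz: f = 8.681 PHz ≈ 8.68 PHz.

8.68 PHz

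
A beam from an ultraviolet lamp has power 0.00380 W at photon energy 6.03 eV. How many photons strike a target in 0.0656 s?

2.58 × 10^14 photons

Total energy: E_total = P·t = 0.00380 × 0.0656 = 2.493 × 10^-4 J.
Per-photon energy: E = 9.661 × 10^-19 J.
N = E_total / E_photon = 2.58 × 10^14.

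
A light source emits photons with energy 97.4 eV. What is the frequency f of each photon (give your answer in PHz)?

23.6 PHz

(h = 6.62607015 × 10^-34 J·s, 1 eV = 1.602176634 × 10^-19 J.)
First convert: E = 97.4 eV = 1.5605 × 10^-17 J.
Apply f = E/h: f = 2.355 × 10^16 Hz.
Converting to PHz: f = 23.55 PHz ≈ 23.6 PHz.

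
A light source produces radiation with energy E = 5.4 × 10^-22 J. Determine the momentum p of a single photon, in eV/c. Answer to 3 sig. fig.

3.37 × 10^-3 eV/c

Take c = 2.99792458 × 10^8 m/s, 1 eV = 1.602176634 × 10^-19 J.
The photon relation is p = E/c, giving p = 1.801 × 10^-30 kg·m/s.
Converting to eV/c: p = 0.003370 eV/c ≈ 3.37 × 10^-3 eV/c.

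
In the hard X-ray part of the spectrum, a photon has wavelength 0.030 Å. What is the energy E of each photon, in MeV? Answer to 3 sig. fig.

Use h = 6.62607015e-34 J·s, c = 2.99792458e8 m/s, 1 eV = 1.602176634e-19 J.
Convert to SI: λ = 0.030 Å = 3.0e-12 m.
For a photon E = hc/λ, so E = 6.621e-14 J.
Converting to MeV: E = 0.4133 MeV ≈ 0.413 MeV.

0.413 MeV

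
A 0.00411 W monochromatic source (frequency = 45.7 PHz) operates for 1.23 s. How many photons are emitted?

Total energy: E_total = P·t = 0.00411 × 1.23 = 0.005055 J.
Per-photon energy: E = 3.028e-17 J.
N = E_total / E_photon = 1.67e14.

1.67e14 photons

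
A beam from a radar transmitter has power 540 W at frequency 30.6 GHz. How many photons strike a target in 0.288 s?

Total energy: E_total = P·t = 540 × 0.288 = 155.5 J.
Per-photon energy: E = 2.028e-23 J.
N = E_total / E_photon = 7.67e24.

7.67e24 photons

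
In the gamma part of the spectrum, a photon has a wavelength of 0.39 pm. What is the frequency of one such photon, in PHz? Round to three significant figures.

7.69e5 PHz

First convert: λ = 0.39 pm = 3.9e-13 m.
Apply f = c/λ: f = 7.687e20 Hz.
Converting to PHz: f = 768700 PHz ≈ 7.69e5 PHz.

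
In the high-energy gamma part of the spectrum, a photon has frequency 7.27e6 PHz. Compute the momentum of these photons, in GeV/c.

Use h = 6.62607015e-34 J·s, c = 2.99792458e8 m/s, 1 eV = 1.602176634e-19 J.
Convert to SI: f = 7.27e6 PHz = 7.27e21 Hz.
Since p = hf/c for a photon, p = 1.607e-20 kg·m/s.
Converting to GeV/c: p = 0.03007 GeV/c ≈ 0.0301 GeV/c.

0.0301 GeV/c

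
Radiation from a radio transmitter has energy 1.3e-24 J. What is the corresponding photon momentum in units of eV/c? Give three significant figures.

8.11e-6 eV/c

Apply p = E/c: p = 4.336e-33 kg·m/s.
Converting to eV/c: p = 8.114e-6 eV/c ≈ 8.11e-6 eV/c.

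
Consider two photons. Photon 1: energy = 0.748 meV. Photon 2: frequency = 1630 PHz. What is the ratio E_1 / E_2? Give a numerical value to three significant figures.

1.11 × 10^-7

E_1 = 1.198 × 10^-22 J (from energy = 0.748 meV, via E given directly).
E_2 = 1.080 × 10^-15 J (from frequency = 1630 PHz, via E = hf).
Ratio = 1.198 × 10^-22 / 1.080 × 10^-15 = 1.11 × 10^-7.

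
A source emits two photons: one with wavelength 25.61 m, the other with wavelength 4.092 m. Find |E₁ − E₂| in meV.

2.55e-4 meV

Using E = hc/λ: E₁ = 7.7565e-27 J, E₂ = 4.8545e-26 J.
|ΔE| = |7.7565e-27 − 4.8545e-26| = 4.08e-26 J = 2.55e-4 meV.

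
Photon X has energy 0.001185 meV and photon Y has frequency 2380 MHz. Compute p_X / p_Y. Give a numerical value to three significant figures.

0.120

p_X = 6.333e-34 kg·m/s (from energy = 0.001185 meV, via p = E/c).
p_Y = 5.260e-33 kg·m/s (from frequency = 2380 MHz, via p = hf/c).
Ratio = 6.333e-34 / 5.260e-33 = 0.120.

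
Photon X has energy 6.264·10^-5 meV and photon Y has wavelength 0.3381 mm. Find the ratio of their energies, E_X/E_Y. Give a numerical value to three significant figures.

E_X = 1.004·10^-26 J (from energy = 6.264·10^-5 meV, via E given directly).
E_Y = 5.875·10^-22 J (from wavelength = 0.3381 mm, via E = hc/λ).
Ratio = 1.004·10^-26 / 5.875·10^-22 = 1.71·10^-5.

1.71·10^-5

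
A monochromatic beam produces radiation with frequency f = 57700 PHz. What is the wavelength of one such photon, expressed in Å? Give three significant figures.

0.0520 Å

Convert to SI: f = 57700 PHz = 5.77e19 Hz.
Apply λ = c/f: λ = 5.196e-12 m.
Converting to Å: λ = 0.05196 Å ≈ 0.0520 Å.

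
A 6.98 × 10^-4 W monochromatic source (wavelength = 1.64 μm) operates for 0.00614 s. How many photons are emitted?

3.54 × 10^13 photons

Total energy: E_total = P·t = 6.98 × 10^-4 × 0.00614 = 4.286 × 10^-6 J.
Per-photon energy: E = 1.211 × 10^-19 J.
N = E_total / E_photon = 3.54 × 10^13.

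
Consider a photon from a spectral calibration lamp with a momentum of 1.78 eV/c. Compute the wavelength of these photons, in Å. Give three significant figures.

Convert to SI: p = 1.78 eV/c = 9.5128e-28 kg·m/s.
Since λ = h/p for a photon, λ = 6.965e-7 m.
Converting to Å: λ = 6965 Å ≈ 6970 Å.

6970 Å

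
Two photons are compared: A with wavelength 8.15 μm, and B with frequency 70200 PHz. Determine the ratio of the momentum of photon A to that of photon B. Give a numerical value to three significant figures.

5.24 × 10^-7

p_A = 8.130 × 10^-29 kg·m/s (from wavelength = 8.15 μm, via p = h/λ).
p_B = 1.552 × 10^-22 kg·m/s (from frequency = 70200 PHz, via p = hf/c).
Ratio = 8.130 × 10^-29 / 1.552 × 10^-22 = 5.24 × 10^-7.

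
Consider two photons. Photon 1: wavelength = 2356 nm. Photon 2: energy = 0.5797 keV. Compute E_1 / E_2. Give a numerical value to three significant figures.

E_1 = 8.431 × 10^-20 J (from wavelength = 2356 nm, via E = hc/λ).
E_2 = 9.288 × 10^-17 J (from energy = 0.5797 keV, via E given directly).
Ratio = 8.431 × 10^-20 / 9.288 × 10^-17 = 9.08 × 10^-4.

9.08 × 10^-4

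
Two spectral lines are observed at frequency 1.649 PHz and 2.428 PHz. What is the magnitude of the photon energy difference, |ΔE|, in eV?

Using E = hf: E₁ = 1.0926e-18 J, E₂ = 1.6088e-18 J.
|ΔE| = |1.0926e-18 − 1.6088e-18| = 5.16e-19 J = 3.22 eV.

3.22 eV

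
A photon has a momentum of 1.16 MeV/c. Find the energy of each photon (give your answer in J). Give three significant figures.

1.86e-13 J

Use c = 2.99792458e8 m/s, 1 eV = 1.602176634e-19 J.
In SI units: p = 1.16 MeV/c = 6.1994e-22 kg·m/s.
For a photon E = pc, so E = 1.859e-13 J.
So E ≈ 1.86e-13 J.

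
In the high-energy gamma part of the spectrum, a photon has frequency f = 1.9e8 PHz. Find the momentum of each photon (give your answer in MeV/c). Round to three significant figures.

786 MeV/c

Use h = 6.62607015e-34 J·s, c = 2.99792458e8 m/s, 1 eV = 1.602176634e-19 J.
In SI units: f = 1.9e8 PHz = 1.9e23 Hz.
Since p = hf/c for a photon, p = 4.199e-19 kg·m/s.
Converting to MeV/c: p = 785.8 MeV/c ≈ 786 MeV/c.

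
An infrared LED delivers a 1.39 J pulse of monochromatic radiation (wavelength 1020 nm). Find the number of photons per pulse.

Per-photon energy: E = 1.947 × 10^-19 J (from wavelength = 1020 nm).
N = E_total / E_photon = 1.39 J / 1.947 × 10^-19 J = 7.14 × 10^18.

7.14 × 10^18 photons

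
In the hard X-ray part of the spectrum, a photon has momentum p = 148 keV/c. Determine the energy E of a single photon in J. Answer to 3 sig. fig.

First convert: p = 148 keV/c = 7.9095·10^-23 kg·m/s.
Since E = pc for a photon, E = 2.371·10^-14 J.
So E ≈ 2.37·10^-14 J.

2.37·10^-14 J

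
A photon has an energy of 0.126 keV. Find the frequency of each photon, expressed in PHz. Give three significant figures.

30.5 PHz

Use h = 6.62607015e-34 J·s, 1 eV = 1.602176634e-19 J.
In SI units: E = 0.126 keV = 2.0187e-17 J.
Since f = E/h for a photon, f = 3.047e16 Hz.
Converting to PHz: f = 30.47 PHz ≈ 30.5 PHz.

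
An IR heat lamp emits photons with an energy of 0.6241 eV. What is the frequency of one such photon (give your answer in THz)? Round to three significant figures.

151 THz

In SI units: E = 0.6241 eV = 9.9992e-20 J.
Since f = E/h for a photon, f = 1.509e14 Hz.
Converting to THz: f = 150.9 THz ≈ 151 THz.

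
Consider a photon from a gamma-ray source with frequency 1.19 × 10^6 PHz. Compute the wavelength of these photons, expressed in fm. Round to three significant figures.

In SI units: f = 1.19 × 10^6 PHz = 1.19 × 10^21 Hz.
Apply λ = c/f: λ = 2.519 × 10^-13 m.
Converting to fm: λ = 251.9 fm ≈ 252 fm.

252 fm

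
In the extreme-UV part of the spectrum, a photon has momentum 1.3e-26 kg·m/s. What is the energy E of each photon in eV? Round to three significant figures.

24.3 eV

Since E = pc for a photon, E = 3.897e-18 J.
Converting to eV: E = 24.33 eV ≈ 24.3 eV.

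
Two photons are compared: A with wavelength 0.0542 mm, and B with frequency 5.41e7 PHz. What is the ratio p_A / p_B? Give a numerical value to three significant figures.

1.02e-10

p_A = 1.223e-29 kg·m/s (from wavelength = 0.0542 mm, via p = h/λ).
p_B = 1.196e-19 kg·m/s (from frequency = 5.41e7 PHz, via p = hf/c).
Ratio = 1.223e-29 / 1.196e-19 = 1.02e-10.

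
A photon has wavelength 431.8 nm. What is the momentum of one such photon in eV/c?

Take h = 6.62607015e-34 J·s, c = 2.99792458e8 m/s, 1 eV = 1.602176634e-19 J.
First convert: λ = 431.8 nm = 4.318e-7 m.
Since p = h/λ for a photon, p = 1.535e-27 kg·m/s.
Converting to eV/c: p = 2.871 eV/c ≈ 2.87 eV/c.

2.87 eV/c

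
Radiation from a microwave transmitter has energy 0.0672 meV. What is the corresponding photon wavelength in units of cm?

1.85 cm

Use h = 6.62607015·10^-34 J·s, c = 2.99792458·10^8 m/s, 1 eV = 1.602176634·10^-19 J.
First convert: E = 0.0672 meV = 1.0767·10^-23 J.
Apply λ = hc/E: λ = 0.01845 m.
Converting to cm: λ = 1.845 cm ≈ 1.85 cm.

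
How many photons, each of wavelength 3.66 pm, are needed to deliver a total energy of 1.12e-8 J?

2.06e5 photons

Per-photon energy: E = 5.427e-14 J (from wavelength = 3.66 pm).
N = E_total / E_photon = 1.12e-8 J / 5.427e-14 J = 2.06e5.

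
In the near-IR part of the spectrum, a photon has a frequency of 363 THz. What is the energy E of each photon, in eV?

1.50 eV

Use h = 6.62607015e-34 J·s, 1 eV = 1.602176634e-19 J.
First convert: f = 363 THz = 3.63e14 Hz.
Apply E = hf: E = 2.405e-19 J.
Converting to eV: E = 1.501 eV ≈ 1.50 eV.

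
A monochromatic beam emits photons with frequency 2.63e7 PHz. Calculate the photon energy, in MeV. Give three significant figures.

Convert to SI: f = 2.63e7 PHz = 2.63e22 Hz.
The photon relation is E = hf, giving E = 1.743e-11 J.
Converting to MeV: E = 108.8 MeV ≈ 109 MeV.

109 MeV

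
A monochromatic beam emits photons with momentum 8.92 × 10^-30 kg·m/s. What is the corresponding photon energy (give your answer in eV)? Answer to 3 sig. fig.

For a photon E = pc, so E = 2.674 × 10^-21 J.
Converting to eV: E = 0.01669 eV ≈ 0.0167 eV.

0.0167 eV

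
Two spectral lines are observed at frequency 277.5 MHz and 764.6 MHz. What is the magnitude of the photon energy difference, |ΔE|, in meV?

Using E = hf: E₁ = 1.8387e-25 J, E₂ = 5.0663e-25 J.
|ΔE| = |1.8387e-25 − 5.0663e-25| = 3.23e-25 J = 2.01e-3 meV.

2.01e-3 meV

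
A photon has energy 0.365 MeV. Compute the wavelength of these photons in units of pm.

First convert: E = 0.365 MeV = 5.8479e-14 J.
For a photon λ = hc/E, so λ = 3.397e-12 m.
Converting to pm: λ = 3.397 pm ≈ 3.40 pm.

3.40 pm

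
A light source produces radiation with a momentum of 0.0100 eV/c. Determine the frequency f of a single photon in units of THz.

In SI units: p = 0.0100 eV/c = 5.3443e-30 kg·m/s.
Apply f = pc/h: f = 2.418e12 Hz.
Converting to THz: f = 2.418 THz ≈ 2.42 THz.

2.42 THz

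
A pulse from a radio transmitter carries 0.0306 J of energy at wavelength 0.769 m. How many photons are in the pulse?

1.18 × 10^23 photons

Per-photon energy: E = 2.583 × 10^-25 J (from wavelength = 0.769 m).
N = E_total / E_photon = 0.0306 J / 2.583 × 10^-25 J = 1.18 × 10^23.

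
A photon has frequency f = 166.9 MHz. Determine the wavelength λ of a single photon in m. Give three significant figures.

1.80 m

Take c = 2.99792458 × 10^8 m/s.
In SI units: f = 166.9 MHz = 1.669 × 10^8 Hz.
Apply λ = c/f: λ = 1.796 m.
So λ ≈ 1.80 m.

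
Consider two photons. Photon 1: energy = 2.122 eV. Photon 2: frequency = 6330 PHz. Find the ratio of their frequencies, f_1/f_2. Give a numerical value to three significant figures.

f_1 = 5.131e14 Hz (from energy = 2.122 eV, via f = E/h).
f_2 = 6.330e18 Hz (from frequency = 6330 PHz, via f given directly).
Ratio = 5.131e14 / 6.330e18 = 8.11e-5.

8.11e-5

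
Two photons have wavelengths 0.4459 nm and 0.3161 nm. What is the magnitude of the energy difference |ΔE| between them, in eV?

1140 eV

Using E = hc/λ: E₁ = 4.4549 × 10^-16 J, E₂ = 6.2842 × 10^-16 J.
|ΔE| = |4.4549 × 10^-16 − 6.2842 × 10^-16| = 1.83 × 10^-16 J = 1140 eV.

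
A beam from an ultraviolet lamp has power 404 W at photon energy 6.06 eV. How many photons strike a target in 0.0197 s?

Total energy: E_total = P·t = 404 × 0.0197 = 7.959 J.
Per-photon energy: E = 9.709 × 10^-19 J.
N = E_total / E_photon = 8.20 × 10^18.

8.20 × 10^18 photons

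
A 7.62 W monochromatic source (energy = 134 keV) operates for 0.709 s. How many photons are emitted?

Total energy: E_total = P·t = 7.62 × 0.709 = 5.403 J.
Per-photon energy: E = 2.147·10^-14 J.
N = E_total / E_photon = 2.52·10^14.

2.52·10^14 photons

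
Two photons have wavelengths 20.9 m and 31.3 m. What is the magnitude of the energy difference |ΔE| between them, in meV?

1.97·10^-5 meV

Using E = hc/λ: E₁ = 9.505·10^-27 J, E₂ = 6.346·10^-27 J.
|ΔE| = |9.505·10^-27 − 6.346·10^-27| = 3.16·10^-27 J = 1.97·10^-5 meV.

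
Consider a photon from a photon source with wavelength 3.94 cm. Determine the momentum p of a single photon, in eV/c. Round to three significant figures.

(h = 6.62607015e-34 J·s, c = 2.99792458e8 m/s, 1 eV = 1.602176634e-19 J.)
Convert to SI: λ = 3.94 cm = 0.0394 m.
The photon relation is p = h/λ, giving p = 1.682e-32 kg·m/s.
Converting to eV/c: p = 3.147e-5 eV/c ≈ 3.15e-5 eV/c.

3.15e-5 eV/c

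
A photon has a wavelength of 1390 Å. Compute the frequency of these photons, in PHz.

2.16 PHz

In SI units: λ = 1390 Å = 1.39·10^-7 m.
The photon relation is f = c/λ, giving f = 2.157·10^15 Hz.
Converting to PHz: f = 2.157 PHz ≈ 2.16 PHz.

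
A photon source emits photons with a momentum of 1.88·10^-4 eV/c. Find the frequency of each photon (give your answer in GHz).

45.5 GHz

(h = 6.62607015·10^-34 J·s, c = 2.99792458·10^8 m/s, 1 eV = 1.602176634·10^-19 J.)
In SI units: p = 1.88·10^-4 eV/c = 1.0047·10^-31 kg·m/s.
Apply f = pc/h: f = 4.546·10^10 Hz.
Converting to GHz: f = 45.46 GHz ≈ 45.5 GHz.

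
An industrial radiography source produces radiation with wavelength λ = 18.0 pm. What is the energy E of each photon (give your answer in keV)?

Use h = 6.62607015 × 10^-34 J·s, c = 2.99792458 × 10^8 m/s, 1 eV = 1.602176634 × 10^-19 J.
First convert: λ = 18.0 pm = 1.80 × 10^-11 m.
Since E = hc/λ for a photon, E = 1.104 × 10^-14 J.
Converting to keV: E = 68.88 keV ≈ 68.9 keV.

68.9 keV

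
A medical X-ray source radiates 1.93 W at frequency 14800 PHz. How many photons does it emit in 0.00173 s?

3.40·10^11 photons

Total energy: E_total = P·t = 1.93 × 0.00173 = 0.003339 J.
Per-photon energy: E = 9.807·10^-15 J.
N = E_total / E_photon = 3.40·10^11.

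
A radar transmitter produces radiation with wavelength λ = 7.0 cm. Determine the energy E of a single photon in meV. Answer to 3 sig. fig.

In SI units: λ = 7.0 cm = 0.070 m.
Apply E = hc/λ: E = 2.838e-24 J.
Converting to meV: E = 0.01771 meV ≈ 0.0177 meV.

0.0177 meV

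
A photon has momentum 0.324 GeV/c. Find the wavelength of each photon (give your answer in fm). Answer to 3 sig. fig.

3.83 fm

Use h = 6.62607015 × 10^-34 J·s, c = 2.99792458 × 10^8 m/s, 1 eV = 1.602176634 × 10^-19 J.
Convert to SI: p = 0.324 GeV/c = 1.7315 × 10^-19 kg·m/s.
The photon relation is λ = h/p, giving λ = 3.827 × 10^-15 m.
Converting to fm: λ = 3.827 fm ≈ 3.83 fm.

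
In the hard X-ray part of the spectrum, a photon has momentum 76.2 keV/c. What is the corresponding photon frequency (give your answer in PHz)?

Use h = 6.62607015 × 10^-34 J·s, c = 2.99792458 × 10^8 m/s, 1 eV = 1.602176634 × 10^-19 J.
Convert to SI: p = 76.2 keV/c = 4.0723 × 10^-23 kg·m/s.
Apply f = pc/h: f = 1.843 × 10^19 Hz.
Converting to PHz: f = 18430 PHz ≈ 1.84 × 10^4 PHz.

1.84 × 10^4 PHz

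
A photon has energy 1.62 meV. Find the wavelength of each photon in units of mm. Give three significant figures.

0.765 mm

First convert: E = 1.62 meV = 2.5955e-22 J.
Apply λ = hc/E: λ = 7.653e-4 m.
Converting to mm: λ = 0.7653 mm ≈ 0.765 mm.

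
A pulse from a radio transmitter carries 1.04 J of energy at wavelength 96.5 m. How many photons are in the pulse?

5.05 × 10^26 photons

Per-photon energy: E = 2.058 × 10^-27 J (from wavelength = 96.5 m).
N = E_total / E_photon = 1.04 J / 2.058 × 10^-27 J = 5.05 × 10^26.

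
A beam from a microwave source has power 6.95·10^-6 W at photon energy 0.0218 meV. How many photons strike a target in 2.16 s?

4.30·10^18 photons

Total energy: E_total = P·t = 6.95·10^-6 × 2.16 = 1.501·10^-5 J.
Per-photon energy: E = 3.493·10^-24 J.
N = E_total / E_photon = 4.30·10^18.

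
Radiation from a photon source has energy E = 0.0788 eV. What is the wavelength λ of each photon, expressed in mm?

0.0157 mm

In SI units: E = 0.0788 eV = 1.2625·10^-20 J.
The photon relation is λ = hc/E, giving λ = 1.573·10^-5 m.
Converting to mm: λ = 0.01573 mm ≈ 0.0157 mm.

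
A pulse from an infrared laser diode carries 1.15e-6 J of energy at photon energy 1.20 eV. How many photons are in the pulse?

5.98e12 photons

Per-photon energy: E = 1.923e-19 J (from energy = 1.20 eV).
N = E_total / E_photon = 1.15e-6 J / 1.923e-19 J = 5.98e12.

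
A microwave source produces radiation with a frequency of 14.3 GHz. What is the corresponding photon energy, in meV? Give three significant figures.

In SI units: f = 14.3 GHz = 1.43 × 10^10 Hz.
The photon relation is E = hf, giving E = 9.475 × 10^-24 J.
Converting to meV: E = 0.05914 meV ≈ 0.0591 meV.

0.0591 meV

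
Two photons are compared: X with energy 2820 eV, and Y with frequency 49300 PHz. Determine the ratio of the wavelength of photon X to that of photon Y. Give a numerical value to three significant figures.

λ_X = 4.397e-10 m (from energy = 2820 eV, via λ = hc/E).
λ_Y = 6.081e-12 m (from frequency = 49300 PHz, via λ = c/f).
Ratio = 4.397e-10 / 6.081e-12 = 72.3.

72.3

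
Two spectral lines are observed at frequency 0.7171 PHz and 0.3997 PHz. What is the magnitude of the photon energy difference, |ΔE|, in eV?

Using E = hf: E₁ = 4.7516e-19 J, E₂ = 2.6484e-19 J.
|ΔE| = |4.7516e-19 − 2.6484e-19| = 2.10e-19 J = 1.31 eV.

1.31 eV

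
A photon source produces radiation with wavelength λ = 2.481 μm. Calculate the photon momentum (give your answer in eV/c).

0.500 eV/c

Convert to SI: λ = 2.481 μm = 2.481e-6 m.
The photon relation is p = h/λ, giving p = 2.671e-28 kg·m/s.
Converting to eV/c: p = 0.4997 eV/c ≈ 0.500 eV/c.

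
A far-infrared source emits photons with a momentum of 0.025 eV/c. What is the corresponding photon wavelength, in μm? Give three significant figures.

Take h = 6.62607015e-34 J·s, c = 2.99792458e8 m/s, 1 eV = 1.602176634e-19 J.
First convert: p = 0.025 eV/c = 1.3361e-29 kg·m/s.
For a photon λ = h/p, so λ = 4.959e-5 m.
Converting to μm: λ = 49.59 μm ≈ 49.6 μm.

49.6 μm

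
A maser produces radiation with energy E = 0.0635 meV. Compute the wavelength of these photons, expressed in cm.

1.95 cm

First convert: E = 0.0635 meV = 1.0174 × 10^-23 J.
The photon relation is λ = hc/E, giving λ = 0.01953 m.
Converting to cm: λ = 1.953 cm ≈ 1.95 cm.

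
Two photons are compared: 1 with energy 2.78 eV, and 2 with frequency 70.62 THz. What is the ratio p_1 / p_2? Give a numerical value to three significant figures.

9.52

p_1 = 1.486e-27 kg·m/s (from energy = 2.78 eV, via p = E/c).
p_2 = 1.561e-28 kg·m/s (from frequency = 70.62 THz, via p = hf/c).
Ratio = 1.486e-27 / 1.561e-28 = 9.52.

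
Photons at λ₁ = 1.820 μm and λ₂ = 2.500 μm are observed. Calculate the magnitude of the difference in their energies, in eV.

Using E = hc/λ: E₁ = 1.0915e-19 J, E₂ = 7.9458e-20 J.
|ΔE| = |1.0915e-19 − 7.9458e-20| = 2.97e-20 J = 0.185 eV.

0.185 eV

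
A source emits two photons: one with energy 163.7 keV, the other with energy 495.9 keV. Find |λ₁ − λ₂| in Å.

Using λ = hc/E: λ₁ = 7.5739·10^-12 m, λ₂ = 2.5002·10^-12 m.
|Δλ| = |7.5739·10^-12 − 2.5002·10^-12| = 5.07·10^-12 m = 0.0507 Å.

0.0507 Å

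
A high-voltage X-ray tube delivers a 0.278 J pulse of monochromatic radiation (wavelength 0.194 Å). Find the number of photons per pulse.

2.71 × 10^13 photons

Per-photon energy: E = 1.024 × 10^-14 J (from wavelength = 0.194 Å).
N = E_total / E_photon = 0.278 J / 1.024 × 10^-14 J = 2.71 × 10^13.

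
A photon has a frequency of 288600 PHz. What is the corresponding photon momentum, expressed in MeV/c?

1.19 MeV/c

In SI units: f = 288600 PHz = 2.886·10^20 Hz.
Apply p = hf/c: p = 6.379·10^-22 kg·m/s.
Converting to MeV/c: p = 1.194 MeV/c ≈ 1.19 MeV/c.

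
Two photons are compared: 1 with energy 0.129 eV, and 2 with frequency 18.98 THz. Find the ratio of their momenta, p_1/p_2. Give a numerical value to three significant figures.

p_1 = 6.894e-29 kg·m/s (from energy = 0.129 eV, via p = E/c).
p_2 = 4.195e-29 kg·m/s (from frequency = 18.98 THz, via p = hf/c).
Ratio = 6.894e-29 / 4.195e-29 = 1.64.

1.64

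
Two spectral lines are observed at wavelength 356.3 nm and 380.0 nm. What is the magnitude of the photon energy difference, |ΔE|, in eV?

0.217 eV

Using E = hc/λ: E₁ = 5.5752 × 10^-19 J, E₂ = 5.2275 × 10^-19 J.
|ΔE| = |5.5752 × 10^-19 − 5.2275 × 10^-19| = 3.48 × 10^-20 J = 0.217 eV.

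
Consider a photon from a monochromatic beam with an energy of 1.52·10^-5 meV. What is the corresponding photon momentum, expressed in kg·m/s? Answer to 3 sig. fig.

8.12·10^-36 kg·m/s

First convert: E = 1.52·10^-5 meV = 2.4353·10^-27 J.
Apply p = E/c: p = 8.123·10^-36 kg·m/s.
So p ≈ 8.12·10^-36 kg·m/s.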